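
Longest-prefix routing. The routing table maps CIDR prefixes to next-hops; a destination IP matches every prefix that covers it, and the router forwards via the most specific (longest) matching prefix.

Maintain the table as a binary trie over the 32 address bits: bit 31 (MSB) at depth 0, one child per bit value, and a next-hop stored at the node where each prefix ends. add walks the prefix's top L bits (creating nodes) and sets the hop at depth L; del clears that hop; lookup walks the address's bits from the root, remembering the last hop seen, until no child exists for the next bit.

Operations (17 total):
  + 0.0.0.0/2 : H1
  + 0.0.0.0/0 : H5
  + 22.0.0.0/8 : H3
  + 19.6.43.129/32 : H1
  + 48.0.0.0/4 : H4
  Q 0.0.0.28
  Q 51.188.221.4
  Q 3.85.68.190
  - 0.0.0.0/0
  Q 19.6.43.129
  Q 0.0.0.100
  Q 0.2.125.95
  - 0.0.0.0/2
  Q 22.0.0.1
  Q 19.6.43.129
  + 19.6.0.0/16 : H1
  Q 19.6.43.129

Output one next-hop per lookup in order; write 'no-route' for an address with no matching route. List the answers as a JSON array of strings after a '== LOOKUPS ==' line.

Trace:
  add 0.0.0.0/2 -> H1 at depth 2
  add 0.0.0.0/0 -> H5 at depth 0
  add 22.0.0.0/8 -> H3 at depth 8
  add 19.6.43.129/32 -> H1 at depth 32
  add 48.0.0.0/4 -> H4 at depth 4
  Q 0.0.0.28: descend 000 ; hops seen [H5,H1] ; pick H1
  Q 51.188.221.4: descend 0011 ; hops seen [H5,H1,H4] ; pick H4
  Q 3.85.68.190: descend 000 ; hops seen [H5,H1] ; pick H1
  del 0.0.0.0/0 (clear depth 0)
  Q 19.6.43.129: descend 00010011000001100010101110000001 ; hops seen [H1,H1] ; pick H1
  Q 0.0.0.100: descend 000 ; hops seen [H1] ; pick H1
  Q 0.2.125.95: descend 000 ; hops seen [H1] ; pick H1
  del 0.0.0.0/2 (clear depth 2)
  Q 22.0.0.1: descend 00010110 ; hops seen [H3] ; pick H3
  Q 19.6.43.129: descend 00010011000001100010101110000001 ; hops seen [H1] ; pick H1
  add 19.6.0.0/16 -> H1 at depth 16
  Q 19.6.43.129: descend 00010011000001100010101110000001 ; hops seen [H1,H1] ; pick H1

== LOOKUPS ==
["H1","H4","H1","H1","H1","H1","H3","H1","H1"]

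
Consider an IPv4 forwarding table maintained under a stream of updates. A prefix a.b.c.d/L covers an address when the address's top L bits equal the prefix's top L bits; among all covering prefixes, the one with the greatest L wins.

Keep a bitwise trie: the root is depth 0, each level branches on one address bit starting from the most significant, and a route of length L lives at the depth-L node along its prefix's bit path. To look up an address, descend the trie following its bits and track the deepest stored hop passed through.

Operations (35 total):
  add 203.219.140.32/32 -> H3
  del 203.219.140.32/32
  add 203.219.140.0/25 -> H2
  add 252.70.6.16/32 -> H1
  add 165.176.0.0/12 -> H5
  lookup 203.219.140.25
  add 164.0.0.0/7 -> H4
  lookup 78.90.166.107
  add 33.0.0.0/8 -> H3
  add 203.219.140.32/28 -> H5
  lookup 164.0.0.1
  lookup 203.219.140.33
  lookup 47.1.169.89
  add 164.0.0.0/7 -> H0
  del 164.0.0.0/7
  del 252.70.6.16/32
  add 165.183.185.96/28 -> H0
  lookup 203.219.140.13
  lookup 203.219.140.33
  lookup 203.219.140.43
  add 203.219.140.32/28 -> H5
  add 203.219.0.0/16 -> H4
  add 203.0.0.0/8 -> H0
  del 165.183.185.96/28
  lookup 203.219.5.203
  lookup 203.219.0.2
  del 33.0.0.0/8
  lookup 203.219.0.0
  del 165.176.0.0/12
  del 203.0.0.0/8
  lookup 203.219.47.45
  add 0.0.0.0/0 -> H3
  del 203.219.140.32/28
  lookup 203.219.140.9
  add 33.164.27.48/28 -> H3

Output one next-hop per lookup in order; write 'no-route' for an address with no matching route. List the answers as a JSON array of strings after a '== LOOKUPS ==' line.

Process each operation:
  add 203.219.140.32/32 -> H3 at depth 32
  - 203.219.140.32/32 clear@32
  add 203.219.140.0/25 -> H2 at depth 25
  add 252.70.6.16/32 -> H1 at depth 32
  add 165.176.0.0/12 -> H5 at depth 12
  ? 203.219.140.25  path d0:-→d1:-→d2:-→d3:-→d4:-→d5:-→d6:-→d7:-→d8:-→d9:-→d10:-→d11:-→d12:-→d13:-→d14:-→d15:-→d16:-→d17:-→d18:-→d19:-→d20:-→d21:-→d22:-→d23:-→d24:-→d25:H2→d26:-  best=H2
  add 164.0.0.0/7 -> H4 at depth 7
  ? 78.90.166.107  path d0:-  best=no-route
  add 33.0.0.0/8 -> H3 at depth 8
  add 203.219.140.32/28 -> H5 at depth 28
  ? 164.0.0.1  path d0:-→d1:-→d2:-→d3:-→d4:-→d5:-→d6:-→d7:H4  best=H4
  ? 203.219.140.33  path d0:-→d1:-→d2:-→d3:-→d4:-→d5:-→d6:-→d7:-→d8:-→d9:-→d10:-→d11:-→d12:-→d13:-→d14:-→d15:-→d16:-→d17:-→d18:-→d19:-→d20:-→d21:-→d22:-→d23:-→d24:-→d25:H2→d26:-→d27:-→d28:H5→d29:-→d30:-→d31:-  best=H5
  ? 47.1.169.89  path d0:-→d1:-→d2:-→d3:-→d4:-  best=no-route
  add 164.0.0.0/7 -> H0 at depth 7
  - 164.0.0.0/7 clear@7
  - 252.70.6.16/32 clear@32
  add 165.183.185.96/28 -> H0 at depth 28
  ? 203.219.140.13  path d0:-→d1:-→d2:-→d3:-→d4:-→d5:-→d6:-→d7:-→d8:-→d9:-→d10:-→d11:-→d12:-→d13:-→d14:-→d15:-→d16:-→d17:-→d18:-→d19:-→d20:-→d21:-→d22:-→d23:-→d24:-→d25:H2→d26:-  best=H2
  ? 203.219.140.33  path d0:-→d1:-→d2:-→d3:-→d4:-→d5:-→d6:-→d7:-→d8:-→d9:-→d10:-→d11:-→d12:-→d13:-→d14:-→d15:-→d16:-→d17:-→d18:-→d19:-→d20:-→d21:-→d22:-→d23:-→d24:-→d25:H2→d26:-→d27:-→d28:H5→d29:-→d30:-→d31:-  best=H5
  ? 203.219.140.43  path d0:-→d1:-→d2:-→d3:-→d4:-→d5:-→d6:-→d7:-→d8:-→d9:-→d10:-→d11:-→d12:-→d13:-→d14:-→d15:-→d16:-→d17:-→d18:-→d19:-→d20:-→d21:-→d22:-→d23:-→d24:-→d25:H2→d26:-→d27:-→d28:H5  best=H5
  add 203.219.140.32/28 -> H5 at depth 28
  add 203.219.0.0/16 -> H4 at depth 16
  add 203.0.0.0/8 -> H0 at depth 8
  - 165.183.185.96/28 clear@28
  ? 203.219.5.203  path d0:-→d1:-→d2:-→d3:-→d4:-→d5:-→d6:-→d7:-→d8:H0→d9:-→d10:-→d11:-→d12:-→d13:-→d14:-→d15:-→d16:H4  best=H4
  ? 203.219.0.2  path d0:-→d1:-→d2:-→d3:-→d4:-→d5:-→d6:-→d7:-→d8:H0→d9:-→d10:-→d11:-→d12:-→d13:-→d14:-→d15:-→d16:H4  best=H4
  - 33.0.0.0/8 clear@8
  ? 203.219.0.0  path d0:-→d1:-→d2:-→d3:-→d4:-→d5:-→d6:-→d7:-→d8:H0→d9:-→d10:-→d11:-→d12:-→d13:-→d14:-→d15:-→d16:H4  best=H4
  - 165.176.0.0/12 clear@12
  - 203.0.0.0/8 clear@8
  ? 203.219.47.45  path d0:-→d1:-→d2:-→d3:-→d4:-→d5:-→d6:-→d7:-→d8:-→d9:-→d10:-→d11:-→d12:-→d13:-→d14:-→d15:-→d16:H4  best=H4
  add 0.0.0.0/0 -> H3 at depth 0
  - 203.219.140.32/28 clear@28
  ? 203.219.140.9  path d0:H3→d1:-→d2:-→d3:-→d4:-→d5:-→d6:-→d7:-→d8:-→d9:-→d10:-→d11:-→d12:-→d13:-→d14:-→d15:-→d16:H4→d17:-→d18:-→d19:-→d20:-→d21:-→d22:-→d23:-→d24:-→d25:H2→d26:-  best=H2
  add 33.164.27.48/28 -> H3 at depth 28

== LOOKUPS ==
["H2","no-route","H4","H5","no-route","H2","H5","H5","H4","H4","H4","H4","H2"]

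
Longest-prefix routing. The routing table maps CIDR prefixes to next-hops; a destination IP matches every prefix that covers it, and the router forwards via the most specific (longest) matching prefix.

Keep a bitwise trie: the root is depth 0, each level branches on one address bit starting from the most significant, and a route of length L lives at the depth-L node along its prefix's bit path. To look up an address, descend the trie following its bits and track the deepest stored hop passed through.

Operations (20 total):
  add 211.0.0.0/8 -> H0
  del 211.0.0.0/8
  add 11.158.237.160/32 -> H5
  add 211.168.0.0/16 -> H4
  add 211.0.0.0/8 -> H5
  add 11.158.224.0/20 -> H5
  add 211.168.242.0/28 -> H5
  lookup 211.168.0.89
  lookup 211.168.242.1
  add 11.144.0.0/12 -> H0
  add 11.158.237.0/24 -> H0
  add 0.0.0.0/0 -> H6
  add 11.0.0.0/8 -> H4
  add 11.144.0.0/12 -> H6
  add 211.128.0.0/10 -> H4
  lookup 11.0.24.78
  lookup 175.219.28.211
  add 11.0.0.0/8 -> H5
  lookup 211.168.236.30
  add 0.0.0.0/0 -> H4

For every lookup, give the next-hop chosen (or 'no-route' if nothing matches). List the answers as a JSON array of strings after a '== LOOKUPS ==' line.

Trace:
  + 211.0.0.0/8 (H0) depth=8
  del 211.0.0.0/8 (clear depth 8)
  + 11.158.237.160/32 (H5) depth=32
  + 211.168.0.0/16 (H4) depth=16
  + 211.0.0.0/8 (H5) depth=8
  + 11.158.224.0/20 (H5) depth=20
  + 211.168.242.0/28 (H5) depth=28
  Q 211.168.0.89: descend 1101001110101000 ; hops seen [H5,H4] ; pick H4
  Q 211.168.242.1: descend 1101001110101000111100100000 ; hops seen [H5,H4,H5] ; pick H5
  + 11.144.0.0/12 (H0) depth=12
  + 11.158.237.0/24 (H0) depth=24
  + 0.0.0.0/0 (H6) depth=0
  + 11.0.0.0/8 (H4) depth=8
  + 11.144.0.0/12 (H6) depth=12
  + 211.128.0.0/10 (H4) depth=10
  Q 11.0.24.78: descend 00001011 ; hops seen [H6,H4] ; pick H4
  Q 175.219.28.211: descend 1 ; hops seen [H6] ; pick H6
  + 11.0.0.0/8 (H5) depth=8
  Q 211.168.236.30: descend 1101001110101000111 ; hops seen [H6,H5,H4,H4] ; pick H4
  + 0.0.0.0/0 (H4) depth=0

== LOOKUPS ==
["H4","H5","H4","H6","H4"]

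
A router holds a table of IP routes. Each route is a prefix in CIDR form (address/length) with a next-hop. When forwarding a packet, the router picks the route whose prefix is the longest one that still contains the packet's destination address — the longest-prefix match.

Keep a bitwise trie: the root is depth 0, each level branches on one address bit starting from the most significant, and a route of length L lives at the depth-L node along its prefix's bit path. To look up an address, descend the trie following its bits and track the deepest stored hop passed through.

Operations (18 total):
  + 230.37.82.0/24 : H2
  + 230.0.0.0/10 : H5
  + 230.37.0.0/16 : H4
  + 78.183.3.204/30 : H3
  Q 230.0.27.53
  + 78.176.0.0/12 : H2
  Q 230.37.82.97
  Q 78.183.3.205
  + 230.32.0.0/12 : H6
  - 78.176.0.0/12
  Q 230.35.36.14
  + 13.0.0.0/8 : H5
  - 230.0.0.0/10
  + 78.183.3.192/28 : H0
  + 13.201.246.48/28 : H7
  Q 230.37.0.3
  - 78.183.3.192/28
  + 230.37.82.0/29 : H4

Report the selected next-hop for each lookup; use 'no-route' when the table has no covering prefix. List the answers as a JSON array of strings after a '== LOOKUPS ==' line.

Process each operation:
  + 230.37.82.0/24 (H2) depth=24
  + 230.0.0.0/10 (H5) depth=10
  + 230.37.0.0/16 (H4) depth=16
  + 78.183.3.204/30 (H3) depth=30
  Q 230.0.27.53: descend 1110011000 ; hops seen [H5] ; pick H5
  + 78.176.0.0/12 (H2) depth=12
  Q 230.37.82.97: descend 111001100010010101010010 ; hops seen [H5,H4,H2] ; pick H2
  Q 78.183.3.205: descend 010011101011011100000011110011 ; hops seen [H2,H3] ; pick H3
  + 230.32.0.0/12 (H6) depth=12
  - 78.176.0.0/12 clear@12
  Q 230.35.36.14: descend 1110011000100 ; hops seen [H5,H6] ; pick H6
  + 13.0.0.0/8 (H5) depth=8
  - 230.0.0.0/10 clear@10
  + 78.183.3.192/28 (H0) depth=28
  + 13.201.246.48/28 (H7) depth=28
  Q 230.37.0.3: descend 11100110001001010 ; hops seen [H6,H4] ; pick H4
  - 78.183.3.192/28 clear@28
  + 230.37.82.0/29 (H4) depth=29

== LOOKUPS ==
["H5","H2","H3","H6","H4"]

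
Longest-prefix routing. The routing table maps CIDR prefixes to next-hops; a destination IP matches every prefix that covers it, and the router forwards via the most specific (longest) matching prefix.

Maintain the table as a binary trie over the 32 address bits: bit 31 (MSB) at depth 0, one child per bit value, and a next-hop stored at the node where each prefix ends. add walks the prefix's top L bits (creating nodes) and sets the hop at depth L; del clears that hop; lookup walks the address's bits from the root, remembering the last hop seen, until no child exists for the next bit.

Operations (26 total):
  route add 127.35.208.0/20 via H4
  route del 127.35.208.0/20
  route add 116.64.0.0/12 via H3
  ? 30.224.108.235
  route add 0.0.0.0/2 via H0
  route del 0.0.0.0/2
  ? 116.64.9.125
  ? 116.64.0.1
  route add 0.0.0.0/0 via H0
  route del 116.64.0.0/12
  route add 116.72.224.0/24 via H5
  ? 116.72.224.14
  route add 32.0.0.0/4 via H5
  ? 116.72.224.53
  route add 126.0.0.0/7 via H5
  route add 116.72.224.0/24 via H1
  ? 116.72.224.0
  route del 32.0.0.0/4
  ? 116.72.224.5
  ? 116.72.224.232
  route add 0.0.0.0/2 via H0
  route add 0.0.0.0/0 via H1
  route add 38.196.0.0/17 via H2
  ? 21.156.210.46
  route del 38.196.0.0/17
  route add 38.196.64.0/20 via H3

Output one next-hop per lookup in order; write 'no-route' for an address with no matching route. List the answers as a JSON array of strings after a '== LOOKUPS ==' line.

Apply in order:
  + 127.35.208.0/20 (H4) depth=20
  del 127.35.208.0/20 (clear depth 20)
  + 116.64.0.0/12 (H3) depth=12
  lookup 30.224.108.235: bits 0 walk d0:-→d1:- -> no-route
  + 0.0.0.0/2 (H0) depth=2
  del 0.0.0.0/2 (clear depth 2)
  lookup 116.64.9.125: bits 011101000100 walk d0:-→d1:-→d2:-→d3:-→d4:-→d5:-→d6:-→d7:-→d8:-→d9:-→d10:-→d11:-→d12:H3 -> H3
  lookup 116.64.0.1: bits 011101000100 walk d0:-→d1:-→d2:-→d3:-→d4:-→d5:-→d6:-→d7:-→d8:-→d9:-→d10:-→d11:-→d12:H3 -> H3
  + 0.0.0.0/0 (H0) depth=0
  del 116.64.0.0/12 (clear depth 12)
  + 116.72.224.0/24 (H5) depth=24
  lookup 116.72.224.14: bits 011101000100100011100000 walk d0:H0→d1:-→d2:-→d3:-→d4:-→d5:-→d6:-→d7:-→d8:-→d9:-→d10:-→d11:-→d12:-→d13:-→d14:-→d15:-→d16:-→d17:-→d18:-→d19:-→d20:-→d21:-→d22:-→d23:-→d24:H5 -> H5
  + 32.0.0.0/4 (H5) depth=4
  lookup 116.72.224.53: bits 011101000100100011100000 walk d0:H0→d1:-→d2:-→d3:-→d4:-→d5:-→d6:-→d7:-→d8:-→d9:-→d10:-→d11:-→d12:-→d13:-→d14:-→d15:-→d16:-→d17:-→d18:-→d19:-→d20:-→d21:-→d22:-→d23:-→d24:H5 -> H5
  + 126.0.0.0/7 (H5) depth=7
  + 116.72.224.0/24 (H1) depth=24
  lookup 116.72.224.0: bits 011101000100100011100000 walk d0:H0→d1:-→d2:-→d3:-→d4:-→d5:-→d6:-→d7:-→d8:-→d9:-→d10:-→d11:-→d12:-→d13:-→d14:-→d15:-→d16:-→d17:-→d18:-→d19:-→d20:-→d21:-→d22:-→d23:-→d24:H1 -> H1
  del 32.0.0.0/4 (clear depth 4)
  lookup 116.72.224.5: bits 011101000100100011100000 walk d0:H0→d1:-→d2:-→d3:-→d4:-→d5:-→d6:-→d7:-→d8:-→d9:-→d10:-→d11:-→d12:-→d13:-→d14:-→d15:-→d16:-→d17:-→d18:-→d19:-→d20:-→d21:-→d22:-→d23:-→d24:H1 -> H1
  lookup 116.72.224.232: bits 011101000100100011100000 walk d0:H0→d1:-→d2:-→d3:-→d4:-→d5:-→d6:-→d7:-→d8:-→d9:-→d10:-→d11:-→d12:-→d13:-→d14:-→d15:-→d16:-→d17:-→d18:-→d19:-→d20:-→d21:-→d22:-→d23:-→d24:H1 -> H1
  + 0.0.0.0/2 (H0) depth=2
  + 0.0.0.0/0 (H1) depth=0
  + 38.196.0.0/17 (H2) depth=17
  lookup 21.156.210.46: bits 00 walk d0:H1→d1:-→d2:H0 -> H0
  del 38.196.0.0/17 (clear depth 17)
  + 38.196.64.0/20 (H3) depth=20

== LOOKUPS ==
["no-route","H3","H3","H5","H5","H1","H1","H1","H0"]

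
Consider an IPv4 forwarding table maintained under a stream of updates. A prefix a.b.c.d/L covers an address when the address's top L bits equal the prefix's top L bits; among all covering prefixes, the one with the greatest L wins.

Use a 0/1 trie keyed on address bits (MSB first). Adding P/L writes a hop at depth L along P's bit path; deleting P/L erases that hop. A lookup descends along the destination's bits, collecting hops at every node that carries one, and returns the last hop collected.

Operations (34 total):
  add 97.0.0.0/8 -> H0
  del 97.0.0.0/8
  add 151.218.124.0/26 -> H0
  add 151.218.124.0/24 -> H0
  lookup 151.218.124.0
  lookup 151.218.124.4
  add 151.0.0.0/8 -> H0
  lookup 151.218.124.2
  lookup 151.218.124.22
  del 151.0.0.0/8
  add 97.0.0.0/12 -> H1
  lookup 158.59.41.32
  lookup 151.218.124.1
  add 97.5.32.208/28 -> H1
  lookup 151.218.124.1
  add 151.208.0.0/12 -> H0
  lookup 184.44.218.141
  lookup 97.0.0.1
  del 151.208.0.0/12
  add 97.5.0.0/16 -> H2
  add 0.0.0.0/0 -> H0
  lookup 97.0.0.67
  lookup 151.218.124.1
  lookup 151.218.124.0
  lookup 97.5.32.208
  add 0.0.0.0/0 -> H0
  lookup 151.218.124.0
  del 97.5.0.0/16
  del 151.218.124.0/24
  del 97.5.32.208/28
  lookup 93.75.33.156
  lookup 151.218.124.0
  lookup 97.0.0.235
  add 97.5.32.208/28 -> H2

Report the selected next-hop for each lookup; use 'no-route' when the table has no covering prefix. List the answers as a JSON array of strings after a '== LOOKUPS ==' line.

Process each operation:
  add 97.0.0.0/8 -> H0 at depth 8
  - 97.0.0.0/8 clear@8
  add 151.218.124.0/26 -> H0 at depth 26
  add 151.218.124.0/24 -> H0 at depth 24
  Q 151.218.124.0: descend 10010111110110100111110000 ; hops seen [H0,H0] ; pick H0
  Q 151.218.124.4: descend 10010111110110100111110000 ; hops seen [H0,H0] ; pick H0
  add 151.0.0.0/8 -> H0 at depth 8
  Q 151.218.124.2: descend 10010111110110100111110000 ; hops seen [H0,H0,H0] ; pick H0
  Q 151.218.124.22: descend 10010111110110100111110000 ; hops seen [H0,H0,H0] ; pick H0
  - 151.0.0.0/8 clear@8
  add 97.0.0.0/12 -> H1 at depth 12
  Q 158.59.41.32: descend 1001 ; hops seen [∅] ; pick no-route
  Q 151.218.124.1: descend 10010111110110100111110000 ; hops seen [H0,H0] ; pick H0
  add 97.5.32.208/28 -> H1 at depth 28
  Q 151.218.124.1: descend 10010111110110100111110000 ; hops seen [H0,H0] ; pick H0
  add 151.208.0.0/12 -> H0 at depth 12
  Q 184.44.218.141: descend 10 ; hops seen [∅] ; pick no-route
  Q 97.0.0.1: descend 0110000100000 ; hops seen [H1] ; pick H1
  - 151.208.0.0/12 clear@12
  add 97.5.0.0/16 -> H2 at depth 16
  add 0.0.0.0/0 -> H0 at depth 0
  Q 97.0.0.67: descend 0110000100000 ; hops seen [H0,H1] ; pick H1
  Q 151.218.124.1: descend 10010111110110100111110000 ; hops seen [H0,H0,H0] ; pick H0
  Q 151.218.124.0: descend 10010111110110100111110000 ; hops seen [H0,H0,H0] ; pick H0
  Q 97.5.32.208: descend 0110000100000101001000001101 ; hops seen [H0,H1,H2,H1] ; pick H1
  add 0.0.0.0/0 -> H0 at depth 0
  Q 151.218.124.0: descend 10010111110110100111110000 ; hops seen [H0,H0,H0] ; pick H0
  - 97.5.0.0/16 clear@16
  - 151.218.124.0/24 clear@24
  - 97.5.32.208/28 clear@28
  Q 93.75.33.156: descend 01 ; hops seen [H0] ; pick H0
  Q 151.218.124.0: descend 10010111110110100111110000 ; hops seen [H0,H0] ; pick H0
  Q 97.0.0.235: descend 0110000100000 ; hops seen [H0,H1] ; pick H1
  add 97.5.32.208/28 -> H2 at depth 28

== LOOKUPS ==
["H0","H0","H0","H0","no-route","H0","H0","no-route","H1","H1","H0","H0","H1","H0","H0","H0","H1"]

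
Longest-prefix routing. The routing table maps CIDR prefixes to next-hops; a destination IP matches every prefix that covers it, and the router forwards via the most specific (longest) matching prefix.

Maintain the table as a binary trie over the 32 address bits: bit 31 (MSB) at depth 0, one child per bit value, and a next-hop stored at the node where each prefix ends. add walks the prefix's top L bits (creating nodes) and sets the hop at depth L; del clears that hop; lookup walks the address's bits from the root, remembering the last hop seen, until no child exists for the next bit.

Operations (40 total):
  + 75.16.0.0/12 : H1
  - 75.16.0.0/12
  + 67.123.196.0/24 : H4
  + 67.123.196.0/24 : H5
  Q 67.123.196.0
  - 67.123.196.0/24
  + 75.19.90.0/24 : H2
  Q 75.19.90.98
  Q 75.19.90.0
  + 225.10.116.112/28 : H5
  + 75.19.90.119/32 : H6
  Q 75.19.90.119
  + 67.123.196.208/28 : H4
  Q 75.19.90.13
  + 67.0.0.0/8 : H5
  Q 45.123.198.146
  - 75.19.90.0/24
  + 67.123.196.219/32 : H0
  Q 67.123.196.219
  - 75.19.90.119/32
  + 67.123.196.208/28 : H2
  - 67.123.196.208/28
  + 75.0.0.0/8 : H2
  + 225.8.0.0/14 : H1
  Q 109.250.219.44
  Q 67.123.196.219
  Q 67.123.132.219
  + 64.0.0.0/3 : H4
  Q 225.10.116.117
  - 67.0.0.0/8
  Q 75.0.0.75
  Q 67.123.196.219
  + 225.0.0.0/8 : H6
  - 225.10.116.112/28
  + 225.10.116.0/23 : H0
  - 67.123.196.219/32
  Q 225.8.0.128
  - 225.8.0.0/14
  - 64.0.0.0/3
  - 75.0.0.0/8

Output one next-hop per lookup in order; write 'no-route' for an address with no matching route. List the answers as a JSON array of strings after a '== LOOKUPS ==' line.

Process each operation:
  + 75.16.0.0/12 (H1) depth=12
  - 75.16.0.0/12 clear@12
  + 67.123.196.0/24 (H4) depth=24
  + 67.123.196.0/24 (H5) depth=24
  Q 67.123.196.0: descend 010000110111101111000100 ; hops seen [H5] ; pick H5
  - 67.123.196.0/24 clear@24
  + 75.19.90.0/24 (H2) depth=24
  Q 75.19.90.98: descend 010010110001001101011010 ; hops seen [H2] ; pick H2
  Q 75.19.90.0: descend 010010110001001101011010 ; hops seen [H2] ; pick H2
  + 225.10.116.112/28 (H5) depth=28
  + 75.19.90.119/32 (H6) depth=32
  Q 75.19.90.119: descend 01001011000100110101101001110111 ; hops seen [H2,H6] ; pick H6
  + 67.123.196.208/28 (H4) depth=28
  Q 75.19.90.13: descend 0100101100010011010110100 ; hops seen [H2] ; pick H2
  + 67.0.0.0/8 (H5) depth=8
  Q 45.123.198.146: descend 0 ; hops seen [∅] ; pick no-route
  - 75.19.90.0/24 clear@24
  + 67.123.196.219/32 (H0) depth=32
  Q 67.123.196.219: descend 01000011011110111100010011011011 ; hops seen [H5,H4,H0] ; pick H0
  - 75.19.90.119/32 clear@32
  + 67.123.196.208/28 (H2) depth=28
  - 67.123.196.208/28 clear@28
  + 75.0.0.0/8 (H2) depth=8
  + 225.8.0.0/14 (H1) depth=14
  Q 109.250.219.44: descend 01 ; hops seen [∅] ; pick no-route
  Q 67.123.196.219: descend 01000011011110111100010011011011 ; hops seen [H5,H0] ; pick H0
  Q 67.123.132.219: descend 01000011011110111 ; hops seen [H5] ; pick H5
  + 64.0.0.0/3 (H4) depth=3
  Q 225.10.116.117: descend 1110000100001010011101000111 ; hops seen [H1,H5] ; pick H5
  - 67.0.0.0/8 clear@8
  Q 75.0.0.75: descend 01001011000 ; hops seen [H4,H2] ; pick H2
  Q 67.123.196.219: descend 01000011011110111100010011011011 ; hops seen [H4,H0] ; pick H0
  + 225.0.0.0/8 (H6) depth=8
  - 225.10.116.112/28 clear@28
  + 225.10.116.0/23 (H0) depth=23
  - 67.123.196.219/32 clear@32
  Q 225.8.0.128: descend 11100001000010 ; hops seen [H6,H1] ; pick H1
  - 225.8.0.0/14 clear@14
  - 64.0.0.0/3 clear@3
  - 75.0.0.0/8 clear@8

== LOOKUPS ==
["H5","H2","H2","H6","H2","no-route","H0","no-route","H0","H5","H5","H2","H0","H1"]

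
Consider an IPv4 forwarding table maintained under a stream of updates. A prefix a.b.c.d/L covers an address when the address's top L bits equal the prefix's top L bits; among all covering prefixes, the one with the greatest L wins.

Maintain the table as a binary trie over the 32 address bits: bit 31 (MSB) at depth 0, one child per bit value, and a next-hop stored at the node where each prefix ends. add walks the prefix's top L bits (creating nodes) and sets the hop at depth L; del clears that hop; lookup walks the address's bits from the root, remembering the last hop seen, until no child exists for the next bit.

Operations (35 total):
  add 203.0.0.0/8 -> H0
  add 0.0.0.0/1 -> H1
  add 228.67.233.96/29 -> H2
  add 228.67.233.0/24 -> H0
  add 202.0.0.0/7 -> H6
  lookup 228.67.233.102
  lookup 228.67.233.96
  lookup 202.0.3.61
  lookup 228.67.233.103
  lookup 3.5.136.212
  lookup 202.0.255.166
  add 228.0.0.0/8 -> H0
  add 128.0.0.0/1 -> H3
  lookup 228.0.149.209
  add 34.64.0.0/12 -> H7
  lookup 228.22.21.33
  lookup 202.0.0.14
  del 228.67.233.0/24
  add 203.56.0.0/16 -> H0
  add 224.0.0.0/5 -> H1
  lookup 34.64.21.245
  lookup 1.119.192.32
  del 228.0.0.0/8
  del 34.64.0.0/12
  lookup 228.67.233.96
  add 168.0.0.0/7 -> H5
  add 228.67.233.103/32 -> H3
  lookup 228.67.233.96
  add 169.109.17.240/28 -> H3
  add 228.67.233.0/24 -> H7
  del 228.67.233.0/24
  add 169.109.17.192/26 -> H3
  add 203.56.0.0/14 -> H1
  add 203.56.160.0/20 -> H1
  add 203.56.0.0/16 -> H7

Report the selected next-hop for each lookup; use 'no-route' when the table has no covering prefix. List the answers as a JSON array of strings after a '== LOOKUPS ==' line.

Trace:
  + 203.0.0.0/8 (H0) depth=8
  + 0.0.0.0/1 (H1) depth=1
  + 228.67.233.96/29 (H2) depth=29
  + 228.67.233.0/24 (H0) depth=24
  + 202.0.0.0/7 (H6) depth=7
  ? 228.67.233.102  path d0:-→d1:-→d2:-→d3:-→d4:-→d5:-→d6:-→d7:-→d8:-→d9:-→d10:-→d11:-→d12:-→d13:-→d14:-→d15:-→d16:-→d17:-→d18:-→d19:-→d20:-→d21:-→d22:-→d23:-→d24:H0→d25:-→d26:-→d27:-→d28:-→d29:H2  best=H2
  ? 228.67.233.96  path d0:-→d1:-→d2:-→d3:-→d4:-→d5:-→d6:-→d7:-→d8:-→d9:-→d10:-→d11:-→d12:-→d13:-→d14:-→d15:-→d16:-→d17:-→d18:-→d19:-→d20:-→d21:-→d22:-→d23:-→d24:H0→d25:-→d26:-→d27:-→d28:-→d29:H2  best=H2
  ? 202.0.3.61  path d0:-→d1:-→d2:-→d3:-→d4:-→d5:-→d6:-→d7:H6  best=H6
  ? 228.67.233.103  path d0:-→d1:-→d2:-→d3:-→d4:-→d5:-→d6:-→d7:-→d8:-→d9:-→d10:-→d11:-→d12:-→d13:-→d14:-→d15:-→d16:-→d17:-→d18:-→d19:-→d20:-→d21:-→d22:-→d23:-→d24:H0→d25:-→d26:-→d27:-→d28:-→d29:H2  best=H2
  ? 3.5.136.212  path d0:-→d1:H1  best=H1
  ? 202.0.255.166  path d0:-→d1:-→d2:-→d3:-→d4:-→d5:-→d6:-→d7:H6  best=H6
  + 228.0.0.0/8 (H0) depth=8
  + 128.0.0.0/1 (H3) depth=1
  ? 228.0.149.209  path d0:-→d1:H3→d2:-→d3:-→d4:-→d5:-→d6:-→d7:-→d8:H0→d9:-  best=H0
  + 34.64.0.0/12 (H7) depth=12
  ? 228.22.21.33  path d0:-→d1:H3→d2:-→d3:-→d4:-→d5:-→d6:-→d7:-→d8:H0→d9:-  best=H0
  ? 202.0.0.14  path d0:-→d1:H3→d2:-→d3:-→d4:-→d5:-→d6:-→d7:H6  best=H6
  del 228.67.233.0/24 (clear depth 24)
  + 203.56.0.0/16 (H0) depth=16
  + 224.0.0.0/5 (H1) depth=5
  ? 34.64.21.245  path d0:-→d1:H1→d2:-→d3:-→d4:-→d5:-→d6:-→d7:-→d8:-→d9:-→d10:-→d11:-→d12:H7  best=H7
  ? 1.119.192.32  path d0:-→d1:H1→d2:-  best=H1
  del 228.0.0.0/8 (clear depth 8)
  del 34.64.0.0/12 (clear depth 12)
  ? 228.67.233.96  path d0:-→d1:H3→d2:-→d3:-→d4:-→d5:H1→d6:-→d7:-→d8:-→d9:-→d10:-→d11:-→d12:-→d13:-→d14:-→d15:-→d16:-→d17:-→d18:-→d19:-→d20:-→d21:-→d22:-→d23:-→d24:-→d25:-→d26:-→d27:-→d28:-→d29:H2  best=H2
  + 168.0.0.0/7 (H5) depth=7
  + 228.67.233.103/32 (H3) depth=32
  ? 228.67.233.96  path d0:-→d1:H3→d2:-→d3:-→d4:-→d5:H1→d6:-→d7:-→d8:-→d9:-→d10:-→d11:-→d12:-→d13:-→d14:-→d15:-→d16:-→d17:-→d18:-→d19:-→d20:-→d21:-→d22:-→d23:-→d24:-→d25:-→d26:-→d27:-→d28:-→d29:H2  best=H2
  + 169.109.17.240/28 (H3) depth=28
  + 228.67.233.0/24 (H7) depth=24
  del 228.67.233.0/24 (clear depth 24)
  + 169.109.17.192/26 (H3) depth=26
  + 203.56.0.0/14 (H1) depth=14
  + 203.56.160.0/20 (H1) depth=20
  + 203.56.0.0/16 (H7) depth=16

== LOOKUPS ==
["H2","H2","H6","H2","H1","H6","H0","H0","H6","H7","H1","H2","H2"]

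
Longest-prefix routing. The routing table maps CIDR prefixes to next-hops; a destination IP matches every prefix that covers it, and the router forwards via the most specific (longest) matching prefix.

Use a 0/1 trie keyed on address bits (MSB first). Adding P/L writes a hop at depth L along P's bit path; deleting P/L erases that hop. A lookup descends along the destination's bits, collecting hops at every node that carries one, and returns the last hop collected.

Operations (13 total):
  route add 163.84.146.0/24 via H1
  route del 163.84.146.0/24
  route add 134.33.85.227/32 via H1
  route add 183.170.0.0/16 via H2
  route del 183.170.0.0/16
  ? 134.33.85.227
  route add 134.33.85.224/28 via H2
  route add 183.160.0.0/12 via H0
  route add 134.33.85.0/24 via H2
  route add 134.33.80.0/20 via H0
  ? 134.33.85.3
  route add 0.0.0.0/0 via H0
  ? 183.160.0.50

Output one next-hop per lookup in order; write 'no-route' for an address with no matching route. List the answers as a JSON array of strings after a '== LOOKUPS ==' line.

Apply in order:
  add 163.84.146.0/24 -> H1 at depth 24
  del 163.84.146.0/24 (clear depth 24)
  add 134.33.85.227/32 -> H1 at depth 32
  add 183.170.0.0/16 -> H2 at depth 16
  del 183.170.0.0/16 (clear depth 16)
  lookup 134.33.85.227: bits 10000110001000010101010111100011 walk d0:-→d1:-→d2:-→d3:-→d4:-→d5:-→d6:-→d7:-→d8:-→d9:-→d10:-→d11:-→d12:-→d13:-→d14:-→d15:-→d16:-→d17:-→d18:-→d19:-→d20:-→d21:-→d22:-→d23:-→d24:-→d25:-→d26:-→d27:-→d28:-→d29:-→d30:-→d31:-→d32:H1 -> H1
  add 134.33.85.224/28 -> H2 at depth 28
  add 183.160.0.0/12 -> H0 at depth 12
  add 134.33.85.0/24 -> H2 at depth 24
  add 134.33.80.0/20 -> H0 at depth 20
  lookup 134.33.85.3: bits 100001100010000101010101 walk d0:-→d1:-→d2:-→d3:-→d4:-→d5:-→d6:-→d7:-→d8:-→d9:-→d10:-→d11:-→d12:-→d13:-→d14:-→d15:-→d16:-→d17:-→d18:-→d19:-→d20:H0→d21:-→d22:-→d23:-→d24:H2 -> H2
  add 0.0.0.0/0 -> H0 at depth 0
  lookup 183.160.0.50: bits 101101111010 walk d0:H0→d1:-→d2:-→d3:-→d4:-→d5:-→d6:-→d7:-→d8:-→d9:-→d10:-→d11:-→d12:H0 -> H0

== LOOKUPS ==
["H1","H2","H0"]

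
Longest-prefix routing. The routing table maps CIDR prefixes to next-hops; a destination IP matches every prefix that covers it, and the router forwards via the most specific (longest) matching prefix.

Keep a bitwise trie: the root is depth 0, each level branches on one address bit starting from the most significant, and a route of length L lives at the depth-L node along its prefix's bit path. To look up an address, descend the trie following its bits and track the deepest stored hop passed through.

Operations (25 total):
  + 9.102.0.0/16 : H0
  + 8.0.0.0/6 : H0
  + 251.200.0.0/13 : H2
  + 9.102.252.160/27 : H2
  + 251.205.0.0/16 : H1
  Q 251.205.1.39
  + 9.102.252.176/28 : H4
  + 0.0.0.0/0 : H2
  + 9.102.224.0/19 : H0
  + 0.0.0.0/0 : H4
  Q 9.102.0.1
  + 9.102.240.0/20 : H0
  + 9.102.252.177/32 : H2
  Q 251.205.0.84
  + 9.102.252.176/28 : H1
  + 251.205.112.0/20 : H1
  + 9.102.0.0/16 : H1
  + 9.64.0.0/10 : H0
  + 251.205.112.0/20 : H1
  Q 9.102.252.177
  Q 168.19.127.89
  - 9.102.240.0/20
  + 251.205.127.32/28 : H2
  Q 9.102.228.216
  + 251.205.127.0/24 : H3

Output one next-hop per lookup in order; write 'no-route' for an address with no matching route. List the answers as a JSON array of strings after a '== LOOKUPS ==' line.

Apply in order:
  + 9.102.0.0/16 (H0) depth=16
  + 8.0.0.0/6 (H0) depth=6
  + 251.200.0.0/13 (H2) depth=13
  + 9.102.252.160/27 (H2) depth=27
  + 251.205.0.0/16 (H1) depth=16
  Q 251.205.1.39: descend 1111101111001101 ; hops seen [H2,H1] ; pick H1
  + 9.102.252.176/28 (H4) depth=28
  + 0.0.0.0/0 (H2) depth=0
  + 9.102.224.0/19 (H0) depth=19
  + 0.0.0.0/0 (H4) depth=0
  Q 9.102.0.1: descend 0000100101100110 ; hops seen [H4,H0,H0] ; pick H0
  + 9.102.240.0/20 (H0) depth=20
  + 9.102.252.177/32 (H2) depth=32
  Q 251.205.0.84: descend 1111101111001101 ; hops seen [H4,H2,H1] ; pick H1
  + 9.102.252.176/28 (H1) depth=28
  + 251.205.112.0/20 (H1) depth=20
  + 9.102.0.0/16 (H1) depth=16
  + 9.64.0.0/10 (H0) depth=10
  + 251.205.112.0/20 (H1) depth=20
  Q 9.102.252.177: descend 00001001011001101111110010110001 ; hops seen [H4,H0,H0,H1,H0,H0,H2,H1,H2] ; pick H2
  Q 168.19.127.89: descend 1 ; hops seen [H4] ; pick H4
  - 9.102.240.0/20 clear@20
  + 251.205.127.32/28 (H2) depth=28
  Q 9.102.228.216: descend 0000100101100110111 ; hops seen [H4,H0,H0,H1,H0] ; pick H0
  + 251.205.127.0/24 (H3) depth=24

== LOOKUPS ==
["H1","H0","H1","H2","H4","H0"]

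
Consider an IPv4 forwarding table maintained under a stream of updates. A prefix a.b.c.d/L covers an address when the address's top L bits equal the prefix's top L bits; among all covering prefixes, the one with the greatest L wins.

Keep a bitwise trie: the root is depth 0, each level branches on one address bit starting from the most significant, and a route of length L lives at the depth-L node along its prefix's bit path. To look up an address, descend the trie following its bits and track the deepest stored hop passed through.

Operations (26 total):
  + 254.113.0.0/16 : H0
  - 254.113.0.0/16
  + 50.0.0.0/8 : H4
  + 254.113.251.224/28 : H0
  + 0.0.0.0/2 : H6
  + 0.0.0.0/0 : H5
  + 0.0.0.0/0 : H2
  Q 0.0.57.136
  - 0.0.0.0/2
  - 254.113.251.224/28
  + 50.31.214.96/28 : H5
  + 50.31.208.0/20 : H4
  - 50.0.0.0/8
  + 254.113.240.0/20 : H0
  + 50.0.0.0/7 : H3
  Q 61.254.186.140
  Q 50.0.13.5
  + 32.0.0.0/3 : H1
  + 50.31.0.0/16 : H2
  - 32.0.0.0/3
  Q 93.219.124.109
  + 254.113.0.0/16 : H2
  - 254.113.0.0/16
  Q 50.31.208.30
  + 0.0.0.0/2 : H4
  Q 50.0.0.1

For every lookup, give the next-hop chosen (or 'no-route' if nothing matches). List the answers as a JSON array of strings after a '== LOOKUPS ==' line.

Process each operation:
  + 254.113.0.0/16 (H0) depth=16
  del 254.113.0.0/16 (clear depth 16)
  + 50.0.0.0/8 (H4) depth=8
  + 254.113.251.224/28 (H0) depth=28
  + 0.0.0.0/2 (H6) depth=2
  + 0.0.0.0/0 (H5) depth=0
  + 0.0.0.0/0 (H2) depth=0
  lookup 0.0.57.136: bits 00 walk d0:H2→d1:-→d2:H6 -> H6
  del 0.0.0.0/2 (clear depth 2)
  del 254.113.251.224/28 (clear depth 28)
  + 50.31.214.96/28 (H5) depth=28
  + 50.31.208.0/20 (H4) depth=20
  del 50.0.0.0/8 (clear depth 8)
  + 254.113.240.0/20 (H0) depth=20
  + 50.0.0.0/7 (H3) depth=7
  lookup 61.254.186.140: bits 0011 walk d0:H2→d1:-→d2:-→d3:-→d4:- -> H2
  lookup 50.0.13.5: bits 00110010000 walk d0:H2→d1:-→d2:-→d3:-→d4:-→d5:-→d6:-→d7:H3→d8:-→d9:-→d10:-→d11:- -> H3
  + 32.0.0.0/3 (H1) depth=3
  + 50.31.0.0/16 (H2) depth=16
  del 32.0.0.0/3 (clear depth 3)
  lookup 93.219.124.109: bits 0 walk d0:H2→d1:- -> H2
  + 254.113.0.0/16 (H2) depth=16
  del 254.113.0.0/16 (clear depth 16)
  lookup 50.31.208.30: bits 001100100001111111010 walk d0:H2→d1:-→d2:-→d3:-→d4:-→d5:-→d6:-→d7:H3→d8:-→d9:-→d10:-→d11:-→d12:-→d13:-→d14:-→d15:-→d16:H2→d17:-→d18:-→d19:-→d20:H4→d21:- -> H4
  + 0.0.0.0/2 (H4) depth=2
  lookup 50.0.0.1: bits 00110010000 walk d0:H2→d1:-→d2:H4→d3:-→d4:-→d5:-→d6:-→d7:H3→d8:-→d9:-→d10:-→d11:- -> H3

== LOOKUPS ==
["H6","H2","H3","H2","H4","H3"]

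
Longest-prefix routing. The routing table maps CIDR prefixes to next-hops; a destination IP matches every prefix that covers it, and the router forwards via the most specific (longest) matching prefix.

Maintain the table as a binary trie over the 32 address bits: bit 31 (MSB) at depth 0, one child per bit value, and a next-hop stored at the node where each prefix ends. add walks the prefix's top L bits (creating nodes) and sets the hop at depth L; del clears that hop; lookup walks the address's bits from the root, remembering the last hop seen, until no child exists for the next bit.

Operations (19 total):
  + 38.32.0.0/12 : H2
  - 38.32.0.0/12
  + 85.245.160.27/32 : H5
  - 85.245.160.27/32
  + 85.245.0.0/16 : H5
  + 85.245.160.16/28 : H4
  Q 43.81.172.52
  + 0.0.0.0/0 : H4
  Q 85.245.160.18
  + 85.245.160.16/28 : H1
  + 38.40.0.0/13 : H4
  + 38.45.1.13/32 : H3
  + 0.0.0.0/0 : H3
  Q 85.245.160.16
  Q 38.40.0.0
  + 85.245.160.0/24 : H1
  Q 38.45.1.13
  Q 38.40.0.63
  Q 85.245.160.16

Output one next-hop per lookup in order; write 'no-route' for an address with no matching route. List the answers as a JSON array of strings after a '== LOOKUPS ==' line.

Apply in order:
  + 38.32.0.0/12 (H2) depth=12
  - 38.32.0.0/12 clear@12
  + 85.245.160.27/32 (H5) depth=32
  - 85.245.160.27/32 clear@32
  + 85.245.0.0/16 (H5) depth=16
  + 85.245.160.16/28 (H4) depth=28
  lookup 43.81.172.52: bits 0010 walk d0:-→d1:-→d2:-→d3:-→d4:- -> no-route
  + 0.0.0.0/0 (H4) depth=0
  lookup 85.245.160.18: bits 0101010111110101101000000001 walk d0:H4→d1:-→d2:-→d3:-→d4:-→d5:-→d6:-→d7:-→d8:-→d9:-→d10:-→d11:-→d12:-→d13:-→d14:-→d15:-→d16:H5→d17:-→d18:-→d19:-→d20:-→d21:-→d22:-→d23:-→d24:-→d25:-→d26:-→d27:-→d28:H4 -> H4
  + 85.245.160.16/28 (H1) depth=28
  + 38.40.0.0/13 (H4) depth=13
  + 38.45.1.13/32 (H3) depth=32
  + 0.0.0.0/0 (H3) depth=0
  lookup 85.245.160.16: bits 0101010111110101101000000001 walk d0:H3→d1:-→d2:-→d3:-→d4:-→d5:-→d6:-→d7:-→d8:-→d9:-→d10:-→d11:-→d12:-→d13:-→d14:-→d15:-→d16:H5→d17:-→d18:-→d19:-→d20:-→d21:-→d22:-→d23:-→d24:-→d25:-→d26:-→d27:-→d28:H1 -> H1
  lookup 38.40.0.0: bits 0010011000101 walk d0:H3→d1:-→d2:-→d3:-→d4:-→d5:-→d6:-→d7:-→d8:-→d9:-→d10:-→d11:-→d12:-→d13:H4 -> H4
  + 85.245.160.0/24 (H1) depth=24
  lookup 38.45.1.13: bits 00100110001011010000000100001101 walk d0:H3→d1:-→d2:-→d3:-→d4:-→d5:-→d6:-→d7:-→d8:-→d9:-→d10:-→d11:-→d12:-→d13:H4→d14:-→d15:-→d16:-→d17:-→d18:-→d19:-→d20:-→d21:-→d22:-→d23:-→d24:-→d25:-→d26:-→d27:-→d28:-→d29:-→d30:-→d31:-→d32:H3 -> H3
  lookup 38.40.0.63: bits 0010011000101 walk d0:H3→d1:-→d2:-→d3:-→d4:-→d5:-→d6:-→d7:-→d8:-→d9:-→d10:-→d11:-→d12:-→d13:H4 -> H4
  lookup 85.245.160.16: bits 0101010111110101101000000001 walk d0:H3→d1:-→d2:-→d3:-→d4:-→d5:-→d6:-→d7:-→d8:-→d9:-→d10:-→d11:-→d12:-→d13:-→d14:-→d15:-→d16:H5→d17:-→d18:-→d19:-→d20:-→d21:-→d22:-→d23:-→d24:H1→d25:-→d26:-→d27:-→d28:H1 -> H1

== LOOKUPS ==
["no-route","H4","H1","H4","H3","H4","H1"]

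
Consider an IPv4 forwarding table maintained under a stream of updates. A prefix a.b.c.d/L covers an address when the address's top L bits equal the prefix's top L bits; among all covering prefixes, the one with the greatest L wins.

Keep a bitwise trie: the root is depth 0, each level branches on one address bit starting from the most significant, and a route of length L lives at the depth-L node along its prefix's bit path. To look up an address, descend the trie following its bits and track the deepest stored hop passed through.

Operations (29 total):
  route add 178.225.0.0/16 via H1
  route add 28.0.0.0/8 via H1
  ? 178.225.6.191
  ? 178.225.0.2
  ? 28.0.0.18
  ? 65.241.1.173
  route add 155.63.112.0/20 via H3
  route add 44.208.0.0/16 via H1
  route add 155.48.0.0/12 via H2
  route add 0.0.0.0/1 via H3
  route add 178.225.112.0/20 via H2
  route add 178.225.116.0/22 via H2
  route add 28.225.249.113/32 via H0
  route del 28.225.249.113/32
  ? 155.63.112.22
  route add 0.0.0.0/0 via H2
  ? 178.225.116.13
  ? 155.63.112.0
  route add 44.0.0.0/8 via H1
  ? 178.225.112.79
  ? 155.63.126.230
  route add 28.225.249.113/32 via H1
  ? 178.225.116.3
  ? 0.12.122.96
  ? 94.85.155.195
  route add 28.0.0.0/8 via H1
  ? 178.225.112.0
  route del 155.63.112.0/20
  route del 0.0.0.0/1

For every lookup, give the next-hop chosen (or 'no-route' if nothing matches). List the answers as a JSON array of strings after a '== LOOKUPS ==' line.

Trace:
  + 178.225.0.0/16 (H1) depth=16
  + 28.0.0.0/8 (H1) depth=8
  lookup 178.225.6.191: bits 1011001011100001 walk d0:-→d1:-→d2:-→d3:-→d4:-→d5:-→d6:-→d7:-→d8:-→d9:-→d10:-→d11:-→d12:-→d13:-→d14:-→d15:-→d16:H1 -> H1
  lookup 178.225.0.2: bits 1011001011100001 walk d0:-→d1:-→d2:-→d3:-→d4:-→d5:-→d6:-→d7:-→d8:-→d9:-→d10:-→d11:-→d12:-→d13:-→d14:-→d15:-→d16:H1 -> H1
  lookup 28.0.0.18: bits 00011100 walk d0:-→d1:-→d2:-→d3:-→d4:-→d5:-→d6:-→d7:-→d8:H1 -> H1
  lookup 65.241.1.173: bits 0 walk d0:-→d1:- -> no-route
  + 155.63.112.0/20 (H3) depth=20
  + 44.208.0.0/16 (H1) depth=16
  + 155.48.0.0/12 (H2) depth=12
  + 0.0.0.0/1 (H3) depth=1
  + 178.225.112.0/20 (H2) depth=20
  + 178.225.116.0/22 (H2) depth=22
  + 28.225.249.113/32 (H0) depth=32
  - 28.225.249.113/32 clear@32
  lookup 155.63.112.22: bits 10011011001111110111 walk d0:-→d1:-→d2:-→d3:-→d4:-→d5:-→d6:-→d7:-→d8:-→d9:-→d10:-→d11:-→d12:H2→d13:-→d14:-→d15:-→d16:-→d17:-→d18:-→d19:-→d20:H3 -> H3
  + 0.0.0.0/0 (H2) depth=0
  lookup 178.225.116.13: bits 1011001011100001011101 walk d0:H2→d1:-→d2:-→d3:-→d4:-→d5:-→d6:-→d7:-→d8:-→d9:-→d10:-→d11:-→d12:-→d13:-→d14:-→d15:-→d16:H1→d17:-→d18:-→d19:-→d20:H2→d21:-→d22:H2 -> H2
  lookup 155.63.112.0: bits 10011011001111110111 walk d0:H2→d1:-→d2:-→d3:-→d4:-→d5:-→d6:-→d7:-→d8:-→d9:-→d10:-→d11:-→d12:H2→d13:-→d14:-→d15:-→d16:-→d17:-→d18:-→d19:-→d20:H3 -> H3
  + 44.0.0.0/8 (H1) depth=8
  lookup 178.225.112.79: bits 101100101110000101110 walk d0:H2→d1:-→d2:-→d3:-→d4:-→d5:-→d6:-→d7:-→d8:-→d9:-→d10:-→d11:-→d12:-→d13:-→d14:-→d15:-→d16:H1→d17:-→d18:-→d19:-→d20:H2→d21:- -> H2
  lookup 155.63.126.230: bits 10011011001111110111 walk d0:H2→d1:-→d2:-→d3:-→d4:-→d5:-→d6:-→d7:-→d8:-→d9:-→d10:-→d11:-→d12:H2→d13:-→d14:-→d15:-→d16:-→d17:-→d18:-→d19:-→d20:H3 -> H3
  + 28.225.249.113/32 (H1) depth=32
  lookup 178.225.116.3: bits 1011001011100001011101 walk d0:H2→d1:-→d2:-→d3:-→d4:-→d5:-→d6:-→d7:-→d8:-→d9:-→d10:-→d11:-→d12:-→d13:-→d14:-→d15:-→d16:H1→d17:-→d18:-→d19:-→d20:H2→d21:-→d22:H2 -> H2
  lookup 0.12.122.96: bits 000 walk d0:H2→d1:H3→d2:-→d3:- -> H3
  lookup 94.85.155.195: bits 0 walk d0:H2→d1:H3 -> H3
  + 28.0.0.0/8 (H1) depth=8
  lookup 178.225.112.0: bits 101100101110000101110 walk d0:H2→d1:-→d2:-→d3:-→d4:-→d5:-→d6:-→d7:-→d8:-→d9:-→d10:-→d11:-→d12:-→d13:-→d14:-→d15:-→d16:H1→d17:-→d18:-→d19:-→d20:H2→d21:- -> H2
  - 155.63.112.0/20 clear@20
  - 0.0.0.0/1 clear@1

== LOOKUPS ==
["H1","H1","H1","no-route","H3","H2","H3","H2","H3","H2","H3","H3","H2"]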